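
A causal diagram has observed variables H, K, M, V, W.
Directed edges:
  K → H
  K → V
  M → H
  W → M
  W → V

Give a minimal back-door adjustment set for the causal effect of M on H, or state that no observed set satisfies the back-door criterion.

desc(M)\{M}={H}; candidates ⊆ {K,V,W}.
∅: M⊥H given ∅ in G with M→· removed — back-door holds.

M→H: minimal back-door set ∅.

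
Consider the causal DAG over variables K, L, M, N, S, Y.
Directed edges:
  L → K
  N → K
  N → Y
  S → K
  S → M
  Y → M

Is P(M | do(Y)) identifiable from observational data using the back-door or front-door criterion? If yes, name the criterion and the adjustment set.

P(M|do(Y)): backdoor, adjust for ∅.

desc(Y)\{Y}={M}; candidates ⊆ {K,L,N,S}.
∅: Y⊥M given ∅ in G with Y→· removed — back-door holds.
P(M|do(Y)) = P(M|Y) — no adjustment needed.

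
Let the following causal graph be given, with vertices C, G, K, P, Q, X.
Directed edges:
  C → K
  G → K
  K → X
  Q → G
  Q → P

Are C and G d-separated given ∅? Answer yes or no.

Bayes-Ball from C | ∅ reaches {K,X}.
G ∉ reach(C|∅) ⇒ C ⊥ G | ∅.

Yes — C ⊥ G | ∅.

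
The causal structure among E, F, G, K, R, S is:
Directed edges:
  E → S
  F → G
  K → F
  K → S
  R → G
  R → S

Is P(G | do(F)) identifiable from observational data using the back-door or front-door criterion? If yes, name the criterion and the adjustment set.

desc(F)\{F}={G}; candidates ⊆ {E,K,R,S}.
∅: F⊥G given ∅ in G with F→· removed — back-door holds.
P(G|do(F)) = P(G|F) — no adjustment needed.

P(G|do(F)): backdoor, adjust for ∅.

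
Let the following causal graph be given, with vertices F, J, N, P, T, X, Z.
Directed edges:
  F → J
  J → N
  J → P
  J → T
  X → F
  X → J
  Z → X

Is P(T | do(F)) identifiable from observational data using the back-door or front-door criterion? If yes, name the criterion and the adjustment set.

desc(F)\{F}={J,N,P,T}; candidates ⊆ {X,Z}.
size 0: {}; under {} F still reaches {J,N,P,T,X,Z} ∋ T.
{X}: F⊥T given {X} in G with F→· removed — back-door holds.
P(T|do(F)) = Σ_{X} P(T|F,X)·P(X).

P(T|do(F)): backdoor, adjust for {X}.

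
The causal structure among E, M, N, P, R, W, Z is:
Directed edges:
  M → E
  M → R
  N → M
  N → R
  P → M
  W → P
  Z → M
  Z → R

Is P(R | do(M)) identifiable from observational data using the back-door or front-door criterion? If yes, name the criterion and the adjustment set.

P(R|do(M)): backdoor, adjust for {N, Z}.

desc(M)\{M}={E,R}; candidates ⊆ {N,P,W,Z}.
size 0: {}; under {} M still reaches {N,P,R,W,Z} ∋ R.
size 1: {N}, {P}, {W} …(+1); under {N} M still reaches {P,R,W,Z} ∋ R.
{N,Z}: M⊥R given {N,Z} in G with M→· removed — back-door holds.
P(R|do(M)) = Σ_{N,Z} P(R|M,N,Z)·P(N,Z).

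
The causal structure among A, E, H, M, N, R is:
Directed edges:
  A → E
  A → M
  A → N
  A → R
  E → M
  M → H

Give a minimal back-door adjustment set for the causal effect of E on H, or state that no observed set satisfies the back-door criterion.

E→H: minimal back-door set {A}.

desc(E)\{E}={H,M}; candidates ⊆ {A,N,R}.
size 0: {}; under {} E still reaches {A,H,M,N,R} ∋ H.
{A}: E⊥H given {A} in G with E→· removed — back-door holds.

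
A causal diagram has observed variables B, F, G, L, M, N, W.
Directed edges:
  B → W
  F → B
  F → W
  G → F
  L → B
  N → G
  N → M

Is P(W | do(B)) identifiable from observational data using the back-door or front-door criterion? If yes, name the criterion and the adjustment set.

desc(B)\{B}={W}; candidates ⊆ {F,G,L,M,N}.
size 0: {}; under {} B still reaches {F,G,L,M,N,W} ∋ W.
{F}: B⊥W given {F} in G with B→· removed — back-door holds.
P(W|do(B)) = Σ_{F} P(W|B,F)·P(F).

P(W|do(B)): backdoor, adjust for {F}.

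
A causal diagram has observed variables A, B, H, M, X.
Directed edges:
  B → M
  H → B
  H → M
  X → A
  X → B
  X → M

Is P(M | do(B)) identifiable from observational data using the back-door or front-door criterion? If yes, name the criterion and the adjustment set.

desc(B)\{B}={M}; candidates ⊆ {A,H,X}.
size 0: {}; under {} B still reaches {A,H,M,X} ∋ M.
size 1: {A}, {H}, {X}; under {A} B still reaches {H,M,X} ∋ M.
{H,X}: B⊥M given {H,X} in G with B→· removed — back-door holds.
P(M|do(B)) = Σ_{H,X} P(M|B,H,X)·P(H,X).

P(M|do(B)): backdoor, adjust for {H, X}.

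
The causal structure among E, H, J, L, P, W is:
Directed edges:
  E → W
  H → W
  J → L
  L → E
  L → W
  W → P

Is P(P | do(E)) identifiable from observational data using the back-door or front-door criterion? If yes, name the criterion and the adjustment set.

P(P|do(E)): backdoor, adjust for {L}.

desc(E)\{E}={P,W}; candidates ⊆ {H,J,L}.
size 0: {}; under {} E still reaches {J,L,P,W} ∋ P.
{L}: E⊥P given {L} in G with E→· removed — back-door holds.
P(P|do(E)) = Σ_{L} P(P|E,L)·P(L).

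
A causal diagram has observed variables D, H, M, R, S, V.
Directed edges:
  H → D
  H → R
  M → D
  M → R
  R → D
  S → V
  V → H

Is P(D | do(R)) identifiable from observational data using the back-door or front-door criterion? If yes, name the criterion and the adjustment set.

P(D|do(R)): backdoor, adjust for {H, M}.

desc(R)\{R}={D}; candidates ⊆ {H,M,S,V}.
size 0: {}; under {} R still reaches {D,H,M,S,V} ∋ D.
size 1: {H}, {M}, {S} …(+1); under {H} R still reaches {D,M} ∋ D.
{H,M}: R⊥D given {H,M} in G with R→· removed — back-door holds.
P(D|do(R)) = Σ_{H,M} P(D|R,H,M)·P(H,M).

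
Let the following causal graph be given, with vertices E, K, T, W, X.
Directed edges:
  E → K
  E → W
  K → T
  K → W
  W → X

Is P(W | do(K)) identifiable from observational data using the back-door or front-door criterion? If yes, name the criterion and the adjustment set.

desc(K)\{K}={T,W,X}; candidates ⊆ {E}.
size 0: {}; under {} K still reaches {E,W,X} ∋ W.
{E}: K⊥W given {E} in G with K→· removed — back-door holds.
P(W|do(K)) = Σ_{E} P(W|K,E)·P(E).

P(W|do(K)): backdoor, adjust for {E}.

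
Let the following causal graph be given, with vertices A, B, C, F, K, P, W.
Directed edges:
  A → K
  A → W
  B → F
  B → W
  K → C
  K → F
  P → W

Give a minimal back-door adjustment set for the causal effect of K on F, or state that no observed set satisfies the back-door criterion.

K→F: minimal back-door set ∅.

desc(K)\{K}={C,F}; candidates ⊆ {A,B,P,W}.
∅: K⊥F given ∅ in G with K→· removed — back-door holds.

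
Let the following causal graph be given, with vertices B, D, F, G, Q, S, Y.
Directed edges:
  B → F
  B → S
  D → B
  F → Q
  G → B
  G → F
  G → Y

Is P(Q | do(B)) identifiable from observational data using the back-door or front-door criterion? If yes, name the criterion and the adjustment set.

desc(B)\{B}={F,Q,S}; candidates ⊆ {D,G,Y}.
size 0: {}; under {} B still reaches {D,F,G,Q,Y} ∋ Q.
{G}: B⊥Q given {G} in G with B→· removed — back-door holds.
P(Q|do(B)) = Σ_{G} P(Q|B,G)·P(G).

P(Q|do(B)): backdoor, adjust for {G}.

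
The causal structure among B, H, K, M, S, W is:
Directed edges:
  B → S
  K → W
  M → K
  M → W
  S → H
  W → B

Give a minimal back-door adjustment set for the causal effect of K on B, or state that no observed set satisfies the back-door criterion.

desc(K)\{K}={B,H,S,W}; candidates ⊆ {M}.
size 0: {}; under {} K still reaches {B,H,M,S,W} ∋ B.
{M}: K⊥B given {M} in G with K→· removed — back-door holds.

K→B: minimal back-door set {M}.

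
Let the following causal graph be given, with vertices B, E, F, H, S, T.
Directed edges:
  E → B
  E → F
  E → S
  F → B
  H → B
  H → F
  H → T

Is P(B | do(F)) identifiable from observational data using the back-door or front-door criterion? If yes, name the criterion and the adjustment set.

desc(F)\{F}={B}; candidates ⊆ {E,H,S,T}.
size 0: {}; under {} F still reaches {B,E,H,S,T} ∋ B.
size 1: {E}, {H}, {S} …(+1); under {E} F still reaches {B,H,T} ∋ B.
{E,H}: F⊥B given {E,H} in G with F→· removed — back-door holds.
P(B|do(F)) = Σ_{E,H} P(B|F,E,H)·P(E,H).

P(B|do(F)): backdoor, adjust for {E, H}.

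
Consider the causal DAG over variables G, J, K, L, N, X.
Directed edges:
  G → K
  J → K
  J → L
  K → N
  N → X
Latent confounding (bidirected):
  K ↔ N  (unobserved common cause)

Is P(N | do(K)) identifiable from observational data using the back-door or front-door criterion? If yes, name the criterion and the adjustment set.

desc(K)\{K}={N,X}; candidates ⊆ {G,J,L}.
K↔N: latent back-door arc(s) into K.
size 0: {}; under {} K still reaches {G,J,L,N,X} ∋ N.
size 1: {G}, {J}, {L}; under {G} K still reaches {J,L,N,X} ∋ N.
size 2: {G,J}, {G,L}, {J,L}; under {G,J} K still reaches {N,X} ∋ N.
K↔N cannot be blocked by any observed set — no back-door set.
No mediator lies on a directed K→…→N path.
Neither criterion identifies P(N|do(K)) in this graph.

P(N|do(K)): not identifiable (no BD/FD set).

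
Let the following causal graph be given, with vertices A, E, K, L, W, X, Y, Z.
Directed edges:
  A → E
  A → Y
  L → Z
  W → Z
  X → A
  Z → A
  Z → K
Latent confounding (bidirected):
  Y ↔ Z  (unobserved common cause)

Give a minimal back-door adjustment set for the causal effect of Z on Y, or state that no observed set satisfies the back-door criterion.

desc(Z)\{Z}={A,E,K,Y}; candidates ⊆ {L,W,X}.
Z↔Y: latent back-door arc(s) into Z.
size 0: {}; under {} Z still reaches {L,W,Y} ∋ Y.
size 1: {L}, {W}, {X}; under {L} Z still reaches {W,Y} ∋ Y.
size 2: {L,W}, {L,X}, {W,X}; under {L,W} Z still reaches {Y} ∋ Y.
Z↔Y cannot be blocked by any observed set — no back-door set.

Z→Y: no observed back-door set.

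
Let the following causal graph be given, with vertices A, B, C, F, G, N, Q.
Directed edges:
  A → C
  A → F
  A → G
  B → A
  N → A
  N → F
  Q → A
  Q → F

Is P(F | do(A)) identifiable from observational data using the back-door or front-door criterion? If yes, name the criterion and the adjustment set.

P(F|do(A)): backdoor, adjust for {N, Q}.

desc(A)\{A}={C,F,G}; candidates ⊆ {B,N,Q}.
size 0: {}; under {} A still reaches {B,F,N,Q} ∋ F.
size 1: {B}, {N}, {Q}; under {B} A still reaches {F,N,Q} ∋ F.
{N,Q}: A⊥F given {N,Q} in G with A→· removed — back-door holds.
P(F|do(A)) = Σ_{N,Q} P(F|A,N,Q)·P(N,Q).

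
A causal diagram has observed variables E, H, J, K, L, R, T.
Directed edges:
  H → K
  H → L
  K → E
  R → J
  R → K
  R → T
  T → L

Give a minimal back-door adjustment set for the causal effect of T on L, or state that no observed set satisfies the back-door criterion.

desc(T)\{T}={L}; candidates ⊆ {E,H,J,K,R}.
∅: T⊥L given ∅ in G with T→· removed — back-door holds.

T→L: minimal back-door set ∅.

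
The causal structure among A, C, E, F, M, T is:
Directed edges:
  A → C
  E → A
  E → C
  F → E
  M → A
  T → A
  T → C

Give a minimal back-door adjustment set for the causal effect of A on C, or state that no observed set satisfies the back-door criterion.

desc(A)\{A}={C}; candidates ⊆ {E,F,M,T}.
size 0: {}; under {} A still reaches {C,E,F,M,T} ∋ C.
size 1: {E}, {F}, {M} …(+1); under {E} A still reaches {C,M,T} ∋ C.
{E,T}: A⊥C given {E,T} in G with A→· removed — back-door holds.

A→C: minimal back-door set {E, T}.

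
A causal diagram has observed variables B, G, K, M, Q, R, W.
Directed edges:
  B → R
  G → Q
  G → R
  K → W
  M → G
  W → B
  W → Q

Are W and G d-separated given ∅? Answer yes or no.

Yes — W ⊥ G | ∅.

Bayes-Ball from W | ∅ reaches {B,K,Q,R}.
G ∉ reach(W|∅) ⇒ W ⊥ G | ∅.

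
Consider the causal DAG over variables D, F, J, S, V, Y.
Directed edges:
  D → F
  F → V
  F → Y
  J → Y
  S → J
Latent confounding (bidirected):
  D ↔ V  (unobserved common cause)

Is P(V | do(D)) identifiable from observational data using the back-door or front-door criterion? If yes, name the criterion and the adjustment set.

desc(D)\{D}={F,V,Y}; candidates ⊆ {J,S}.
D↔V: latent back-door arc(s) into D.
size 0: {}; under {} D still reaches {V} ∋ V.
size 1: {J}, {S}; under {J} D still reaches {V} ∋ V.
size 2: {J,S}; under {J,S} D still reaches {V} ∋ V.
D↔V cannot be blocked by any observed set — no back-door set.
{F}: (i) intercepts every directed D→V path; (ii) no back-door D→{F}; (iii) {D} blocks every back-door {F}→V. Front-door holds.
P(V|do(D)) = Σ_{F} P(F|D) Σ_{D'} P(V|F,D')P(D').

P(V|do(D)): frontdoor, adjust for {F}.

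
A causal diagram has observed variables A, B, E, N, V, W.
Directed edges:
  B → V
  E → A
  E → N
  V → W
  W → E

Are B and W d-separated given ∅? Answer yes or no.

No — B and W are d-connected given ∅.

Bayes-Ball from B | ∅ reaches {A,E,N,V,W}.
W ∈ reach(B|∅) ⇒ B ⊥̸ W | ∅.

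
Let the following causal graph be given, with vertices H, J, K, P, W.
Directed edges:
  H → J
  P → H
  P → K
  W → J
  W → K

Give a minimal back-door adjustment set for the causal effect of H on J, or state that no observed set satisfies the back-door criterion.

desc(H)\{H}={J}; candidates ⊆ {K,P,W}.
∅: H⊥J given ∅ in G with H→· removed — back-door holds.

H→J: minimal back-door set ∅.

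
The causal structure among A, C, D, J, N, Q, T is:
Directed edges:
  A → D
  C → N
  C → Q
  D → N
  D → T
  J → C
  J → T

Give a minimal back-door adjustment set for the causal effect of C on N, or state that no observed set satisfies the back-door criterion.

C→N: minimal back-door set ∅.

desc(C)\{C}={N,Q}; candidates ⊆ {A,D,J,T}.
∅: C⊥N given ∅ in G with C→· removed — back-door holds.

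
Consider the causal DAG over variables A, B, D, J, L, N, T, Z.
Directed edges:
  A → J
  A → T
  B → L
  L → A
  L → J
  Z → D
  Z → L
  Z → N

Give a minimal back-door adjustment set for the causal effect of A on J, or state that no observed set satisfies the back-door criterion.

desc(A)\{A}={J,T}; candidates ⊆ {B,D,L,N,Z}.
size 0: {}; under {} A still reaches {B,D,J,L,N,Z} ∋ J.
{L}: A⊥J given {L} in G with A→· removed — back-door holds.

A→J: minimal back-door set {L}.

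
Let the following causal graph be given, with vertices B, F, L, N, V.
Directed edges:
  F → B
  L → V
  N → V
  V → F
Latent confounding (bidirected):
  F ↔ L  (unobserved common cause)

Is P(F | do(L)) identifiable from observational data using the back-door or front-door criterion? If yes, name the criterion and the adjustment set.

P(F|do(L)): frontdoor, adjust for {V}.

desc(L)\{L}={B,F,V}; candidates ⊆ {N}.
L↔F: latent back-door arc(s) into L.
size 0: {}; under {} L still reaches {B,F} ∋ F.
size 1: {N}; under {N} L still reaches {B,F} ∋ F.
L↔F cannot be blocked by any observed set — no back-door set.
{V}: (i) intercepts every directed L→F path; (ii) no back-door L→{V}; (iii) {L} blocks every back-door {V}→F. Front-door holds.
P(F|do(L)) = Σ_{V} P(V|L) Σ_{L'} P(F|V,L')P(L').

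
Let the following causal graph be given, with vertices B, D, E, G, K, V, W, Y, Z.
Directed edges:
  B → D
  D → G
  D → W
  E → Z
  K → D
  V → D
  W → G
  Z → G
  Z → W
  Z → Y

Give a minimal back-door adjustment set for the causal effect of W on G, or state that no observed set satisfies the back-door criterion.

W→G: minimal back-door set {D, Z}.

desc(W)\{W}={G}; candidates ⊆ {B,D,E,K,V,Y,Z}.
size 0: {}; under {} W still reaches {B,D,E,G,K,V,Y,Z} ∋ G.
size 1: {B}, {D}, {E} …(+4); under {B} W still reaches {D,E,G,K,V,Y,Z} ∋ G.
{D,Z}: W⊥G given {D,Z} in G with W→· removed — back-door holds.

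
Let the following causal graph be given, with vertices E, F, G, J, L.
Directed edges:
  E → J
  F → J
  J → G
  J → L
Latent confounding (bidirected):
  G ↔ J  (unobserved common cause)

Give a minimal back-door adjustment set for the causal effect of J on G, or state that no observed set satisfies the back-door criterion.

desc(J)\{J}={G,L}; candidates ⊆ {E,F}.
J↔G: latent back-door arc(s) into J.
size 0: {}; under {} J still reaches {E,F,G} ∋ G.
size 1: {E}, {F}; under {E} J still reaches {F,G} ∋ G.
size 2: {E,F}; under {E,F} J still reaches {G} ∋ G.
J↔G cannot be blocked by any observed set — no back-door set.

J→G: no observed back-door set.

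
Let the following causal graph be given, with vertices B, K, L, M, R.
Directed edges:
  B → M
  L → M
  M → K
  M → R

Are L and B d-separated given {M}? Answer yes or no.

No — L and B are d-connected given {M}.

Bayes-Ball from L | {M} reaches {B}.
B ∈ reach(L|{M}) ⇒ L ⊥̸ B | {M}.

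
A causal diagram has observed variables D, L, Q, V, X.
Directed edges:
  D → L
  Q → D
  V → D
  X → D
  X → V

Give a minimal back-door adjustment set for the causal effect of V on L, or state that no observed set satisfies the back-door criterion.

V→L: minimal back-door set {X}.

desc(V)\{V}={D,L}; candidates ⊆ {Q,X}.
size 0: {}; under {} V still reaches {D,L,X} ∋ L.
{X}: V⊥L given {X} in G with V→· removed — back-door holds.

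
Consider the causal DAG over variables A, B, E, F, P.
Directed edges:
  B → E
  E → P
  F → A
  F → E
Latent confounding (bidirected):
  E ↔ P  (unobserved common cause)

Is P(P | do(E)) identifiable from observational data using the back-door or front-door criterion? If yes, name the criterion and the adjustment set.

desc(E)\{E}={P}; candidates ⊆ {A,B,F}.
E↔P: latent back-door arc(s) into E.
size 0: {}; under {} E still reaches {A,B,F,P} ∋ P.
size 1: {A}, {B}, {F}; under {A} E still reaches {B,F,P} ∋ P.
size 2: {A,B}, {A,F}, {B,F}; under {A,B} E still reaches {F,P} ∋ P.
E↔P cannot be blocked by any observed set — no back-door set.
No mediator lies on a directed E→…→P path.
Neither criterion identifies P(P|do(E)) in this graph.

P(P|do(E)): not identifiable (no BD/FD set).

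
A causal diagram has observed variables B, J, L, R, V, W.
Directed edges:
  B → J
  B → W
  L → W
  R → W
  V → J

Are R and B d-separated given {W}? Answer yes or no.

Bayes-Ball from R | {W} reaches {B,J,L}.
B ∈ reach(R|{W}) ⇒ R ⊥̸ B | {W}.

No — R and B are d-connected given {W}.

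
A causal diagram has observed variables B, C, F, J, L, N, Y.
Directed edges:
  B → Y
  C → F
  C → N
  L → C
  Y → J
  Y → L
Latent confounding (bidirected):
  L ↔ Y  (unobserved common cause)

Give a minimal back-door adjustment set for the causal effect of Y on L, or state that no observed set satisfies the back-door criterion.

Y→L: no observed back-door set.

desc(Y)\{Y}={C,F,J,L,N}; candidates ⊆ {B}.
Y↔L: latent back-door arc(s) into Y.
size 0: {}; under {} Y still reaches {B,C,F,L,N} ∋ L.
size 1: {B}; under {B} Y still reaches {C,F,L,N} ∋ L.
Y↔L cannot be blocked by any observed set — no back-door set.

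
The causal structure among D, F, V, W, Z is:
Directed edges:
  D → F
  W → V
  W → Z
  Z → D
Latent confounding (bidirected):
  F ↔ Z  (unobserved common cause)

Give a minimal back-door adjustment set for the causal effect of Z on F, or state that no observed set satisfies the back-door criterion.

Z→F: no observed back-door set.

desc(Z)\{Z}={D,F}; candidates ⊆ {V,W}.
Z↔F: latent back-door arc(s) into Z.
size 0: {}; under {} Z still reaches {F,V,W} ∋ F.
size 1: {V}, {W}; under {V} Z still reaches {F,W} ∋ F.
size 2: {V,W}; under {V,W} Z still reaches {F} ∋ F.
Z↔F cannot be blocked by any observed set — no back-door set.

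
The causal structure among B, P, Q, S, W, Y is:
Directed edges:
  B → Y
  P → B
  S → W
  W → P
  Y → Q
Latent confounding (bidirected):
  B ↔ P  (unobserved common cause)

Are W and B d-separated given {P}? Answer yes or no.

No — W and B are d-connected given {P}.

Bayes-Ball from W | {P} reaches {B,Q,S,Y}.
B ∈ reach(W|{P}) ⇒ W ⊥̸ B | {P}.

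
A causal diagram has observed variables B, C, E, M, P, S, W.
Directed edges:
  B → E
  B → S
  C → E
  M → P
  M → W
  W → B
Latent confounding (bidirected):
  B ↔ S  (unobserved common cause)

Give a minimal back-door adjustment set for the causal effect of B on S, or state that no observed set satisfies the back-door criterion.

desc(B)\{B}={E,S}; candidates ⊆ {C,M,P,W}.
B↔S: latent back-door arc(s) into B.
size 0: {}; under {} B still reaches {M,P,S,W} ∋ S.
size 1: {C}, {M}, {P} …(+1); under {C} B still reaches {M,P,S,W} ∋ S.
size 2: {C,M}, {C,P}, {C,W} …(+3); under {C,M} B still reaches {S,W} ∋ S.
B↔S cannot be blocked by any observed set — no back-door set.

B→S: no observed back-door set.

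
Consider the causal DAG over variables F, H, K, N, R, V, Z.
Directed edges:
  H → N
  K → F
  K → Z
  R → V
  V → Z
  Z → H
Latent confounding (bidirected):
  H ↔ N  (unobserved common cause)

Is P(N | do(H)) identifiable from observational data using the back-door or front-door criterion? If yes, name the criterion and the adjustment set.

P(N|do(H)): not identifiable (no BD/FD set).

desc(H)\{H}={N}; candidates ⊆ {F,K,R,V,Z}.
H↔N: latent back-door arc(s) into H.
size 0: {}; under {} H still reaches {F,K,N,R,V,Z} ∋ N.
size 1: {F}, {K}, {R} …(+2); under {F} H still reaches {K,N,R,V,Z} ∋ N.
size 2: {F,K}, {F,R}, {F,V} …(+7); under {F,K} H still reaches {N,R,V,Z} ∋ N.
H↔N cannot be blocked by any observed set — no back-door set.
No mediator lies on a directed H→…→N path.
Neither criterion identifies P(N|do(H)) in this graph.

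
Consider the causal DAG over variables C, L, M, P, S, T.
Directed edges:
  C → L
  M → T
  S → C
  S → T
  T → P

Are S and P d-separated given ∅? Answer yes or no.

Bayes-Ball from S | ∅ reaches {C,L,P,T}.
P ∈ reach(S|∅) ⇒ S ⊥̸ P | ∅.

No — S and P are d-connected given ∅.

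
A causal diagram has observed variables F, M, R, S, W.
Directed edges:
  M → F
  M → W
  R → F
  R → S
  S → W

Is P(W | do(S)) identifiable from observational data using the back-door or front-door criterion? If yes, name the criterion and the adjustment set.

P(W|do(S)): backdoor, adjust for ∅.

desc(S)\{S}={W}; candidates ⊆ {F,M,R}.
∅: S⊥W given ∅ in G with S→· removed — back-door holds.
P(W|do(S)) = P(W|S) — no adjustment needed.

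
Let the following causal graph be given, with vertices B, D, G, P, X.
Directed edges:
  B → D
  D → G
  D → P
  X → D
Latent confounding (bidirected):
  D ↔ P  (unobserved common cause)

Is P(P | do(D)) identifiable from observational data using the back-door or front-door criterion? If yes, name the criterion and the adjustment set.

desc(D)\{D}={G,P}; candidates ⊆ {B,X}.
D↔P: latent back-door arc(s) into D.
size 0: {}; under {} D still reaches {B,P,X} ∋ P.
size 1: {B}, {X}; under {B} D still reaches {P,X} ∋ P.
size 2: {B,X}; under {B,X} D still reaches {P} ∋ P.
D↔P cannot be blocked by any observed set — no back-door set.
No mediator lies on a directed D→…→P path.
Neither criterion identifies P(P|do(D)) in this graph.

P(P|do(D)): not identifiable (no BD/FD set).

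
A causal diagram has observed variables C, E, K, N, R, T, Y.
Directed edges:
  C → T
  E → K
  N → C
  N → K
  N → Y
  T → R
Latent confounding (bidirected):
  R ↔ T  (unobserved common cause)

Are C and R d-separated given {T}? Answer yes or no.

Bayes-Ball from C | {T} reaches {K,N,R,Y}.
R ∈ reach(C|{T}) ⇒ C ⊥̸ R | {T}.

No — C and R are d-connected given {T}.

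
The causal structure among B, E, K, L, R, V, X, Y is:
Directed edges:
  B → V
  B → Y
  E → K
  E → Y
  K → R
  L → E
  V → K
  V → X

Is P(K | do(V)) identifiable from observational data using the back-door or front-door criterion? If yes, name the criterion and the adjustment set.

P(K|do(V)): backdoor, adjust for ∅.

desc(V)\{V}={K,R,X}; candidates ⊆ {B,E,L,Y}.
∅: V⊥K given ∅ in G with V→· removed — back-door holds.
P(K|do(V)) = P(K|V) — no adjustment needed.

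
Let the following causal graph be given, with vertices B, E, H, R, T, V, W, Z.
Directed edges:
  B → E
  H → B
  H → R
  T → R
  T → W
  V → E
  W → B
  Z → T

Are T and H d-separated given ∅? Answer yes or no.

Bayes-Ball from T | ∅ reaches {B,E,R,W,Z}.
H ∉ reach(T|∅) ⇒ T ⊥ H | ∅.

Yes — T ⊥ H | ∅.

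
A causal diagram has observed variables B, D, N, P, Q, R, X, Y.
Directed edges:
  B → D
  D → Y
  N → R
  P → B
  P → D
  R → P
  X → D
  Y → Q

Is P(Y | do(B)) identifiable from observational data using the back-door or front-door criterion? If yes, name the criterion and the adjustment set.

P(Y|do(B)): backdoor, adjust for {P}.

desc(B)\{B}={D,Q,Y}; candidates ⊆ {N,P,R,X}.
size 0: {}; under {} B still reaches {D,N,P,Q,R,Y} ∋ Y.
{P}: B⊥Y given {P} in G with B→· removed — back-door holds.
P(Y|do(B)) = Σ_{P} P(Y|B,P)·P(P).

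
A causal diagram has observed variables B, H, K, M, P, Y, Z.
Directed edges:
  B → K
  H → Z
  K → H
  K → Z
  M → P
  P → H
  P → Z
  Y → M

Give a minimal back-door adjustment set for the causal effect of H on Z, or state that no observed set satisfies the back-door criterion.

H→Z: minimal back-door set {K, P}.

desc(H)\{H}={Z}; candidates ⊆ {B,K,M,P,Y}.
size 0: {}; under {} H still reaches {B,K,M,P,Y,Z} ∋ Z.
size 1: {B}, {K}, {M} …(+2); under {B} H still reaches {K,M,P,Y,Z} ∋ Z.
{K,P}: H⊥Z given {K,P} in G with H→· removed — back-door holds.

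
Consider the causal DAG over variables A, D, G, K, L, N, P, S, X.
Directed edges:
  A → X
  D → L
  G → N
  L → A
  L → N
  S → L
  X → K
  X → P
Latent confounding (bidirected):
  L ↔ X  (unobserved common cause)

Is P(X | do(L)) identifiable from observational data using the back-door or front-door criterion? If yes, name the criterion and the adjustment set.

P(X|do(L)): frontdoor, adjust for {A}.

desc(L)\{L}={A,K,N,P,X}; candidates ⊆ {D,G,S}.
L↔X: latent back-door arc(s) into L.
size 0: {}; under {} L still reaches {D,K,P,S,X} ∋ X.
size 1: {D}, {G}, {S}; under {D} L still reaches {K,P,S,X} ∋ X.
size 2: {D,G}, {D,S}, {G,S}; under {D,G} L still reaches {K,P,S,X} ∋ X.
L↔X cannot be blocked by any observed set — no back-door set.
{A}: (i) intercepts every directed L→X path; (ii) no back-door L→{A}; (iii) {L} blocks every back-door {A}→X. Front-door holds.
P(X|do(L)) = Σ_{A} P(A|L) Σ_{L'} P(X|A,L')P(L').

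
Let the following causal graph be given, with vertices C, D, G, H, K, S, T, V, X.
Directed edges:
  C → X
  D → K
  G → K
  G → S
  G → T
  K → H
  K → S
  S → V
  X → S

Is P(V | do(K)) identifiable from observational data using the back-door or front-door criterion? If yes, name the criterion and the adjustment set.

desc(K)\{K}={H,S,V}; candidates ⊆ {C,D,G,T,X}.
size 0: {}; under {} K still reaches {D,G,S,T,V} ∋ V.
{G}: K⊥V given {G} in G with K→· removed — back-door holds.
P(V|do(K)) = Σ_{G} P(V|K,G)·P(G).

P(V|do(K)): backdoor, adjust for {G}.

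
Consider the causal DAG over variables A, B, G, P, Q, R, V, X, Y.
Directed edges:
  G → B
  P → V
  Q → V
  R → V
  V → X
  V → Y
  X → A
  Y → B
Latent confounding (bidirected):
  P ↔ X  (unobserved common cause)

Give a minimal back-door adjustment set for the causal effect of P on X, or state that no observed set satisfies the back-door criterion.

P→X: no observed back-door set.

desc(P)\{P}={A,B,V,X,Y}; candidates ⊆ {G,Q,R}.
P↔X: latent back-door arc(s) into P.
size 0: {}; under {} P still reaches {A,X} ∋ X.
size 1: {G}, {Q}, {R}; under {G} P still reaches {A,X} ∋ X.
size 2: {G,Q}, {G,R}, {Q,R}; under {G,Q} P still reaches {A,X} ∋ X.
P↔X cannot be blocked by any observed set — no back-door set.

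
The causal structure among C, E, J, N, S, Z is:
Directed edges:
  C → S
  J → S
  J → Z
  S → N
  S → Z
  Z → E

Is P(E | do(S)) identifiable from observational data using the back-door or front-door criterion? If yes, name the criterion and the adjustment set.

P(E|do(S)): backdoor, adjust for {J}.

desc(S)\{S}={E,N,Z}; candidates ⊆ {C,J}.
size 0: {}; under {} S still reaches {C,E,J,Z} ∋ E.
{J}: S⊥E given {J} in G with S→· removed — back-door holds.
P(E|do(S)) = Σ_{J} P(E|S,J)·P(J).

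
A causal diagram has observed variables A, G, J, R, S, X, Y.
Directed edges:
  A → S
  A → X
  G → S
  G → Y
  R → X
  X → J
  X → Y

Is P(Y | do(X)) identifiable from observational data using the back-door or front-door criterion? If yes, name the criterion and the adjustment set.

P(Y|do(X)): backdoor, adjust for ∅.

desc(X)\{X}={J,Y}; candidates ⊆ {A,G,R,S}.
∅: X⊥Y given ∅ in G with X→· removed — back-door holds.
P(Y|do(X)) = P(Y|X) — no adjustment needed.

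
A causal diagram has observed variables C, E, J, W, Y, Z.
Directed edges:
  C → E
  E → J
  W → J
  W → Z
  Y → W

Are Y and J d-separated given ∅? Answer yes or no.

Bayes-Ball from Y | ∅ reaches {J,W,Z}.
J ∈ reach(Y|∅) ⇒ Y ⊥̸ J | ∅.

No — Y and J are d-connected given ∅.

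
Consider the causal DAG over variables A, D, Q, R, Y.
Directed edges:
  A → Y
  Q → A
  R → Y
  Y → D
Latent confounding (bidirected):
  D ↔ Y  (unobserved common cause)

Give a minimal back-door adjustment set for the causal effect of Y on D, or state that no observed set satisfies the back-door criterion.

desc(Y)\{Y}={D}; candidates ⊆ {A,Q,R}.
Y↔D: latent back-door arc(s) into Y.
size 0: {}; under {} Y still reaches {A,D,Q,R} ∋ D.
size 1: {A}, {Q}, {R}; under {A} Y still reaches {D,R} ∋ D.
size 2: {A,Q}, {A,R}, {Q,R}; under {A,Q} Y still reaches {D,R} ∋ D.
Y↔D cannot be blocked by any observed set — no back-door set.

Y→D: no observed back-door set.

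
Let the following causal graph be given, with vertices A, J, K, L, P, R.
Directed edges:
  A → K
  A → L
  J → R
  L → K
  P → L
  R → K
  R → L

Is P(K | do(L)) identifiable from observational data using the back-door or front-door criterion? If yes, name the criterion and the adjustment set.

desc(L)\{L}={K}; candidates ⊆ {A,J,P,R}.
size 0: {}; under {} L still reaches {A,J,K,P,R} ∋ K.
size 1: {A}, {J}, {P} …(+1); under {A} L still reaches {J,K,P,R} ∋ K.
{A,R}: L⊥K given {A,R} in G with L→· removed — back-door holds.
P(K|do(L)) = Σ_{A,R} P(K|L,A,R)·P(A,R).

P(K|do(L)): backdoor, adjust for {A, R}.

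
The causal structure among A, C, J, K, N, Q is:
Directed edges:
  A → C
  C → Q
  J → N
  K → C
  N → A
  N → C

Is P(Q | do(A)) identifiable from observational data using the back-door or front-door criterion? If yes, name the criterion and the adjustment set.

P(Q|do(A)): backdoor, adjust for {N}.

desc(A)\{A}={C,Q}; candidates ⊆ {J,K,N}.
size 0: {}; under {} A still reaches {C,J,N,Q} ∋ Q.
{N}: A⊥Q given {N} in G with A→· removed — back-door holds.
P(Q|do(A)) = Σ_{N} P(Q|A,N)·P(N).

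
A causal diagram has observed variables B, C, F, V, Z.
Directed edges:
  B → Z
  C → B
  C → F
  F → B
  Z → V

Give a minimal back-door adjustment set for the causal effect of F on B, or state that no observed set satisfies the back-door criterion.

desc(F)\{F}={B,V,Z}; candidates ⊆ {C}.
size 0: {}; under {} F still reaches {B,C,V,Z} ∋ B.
{C}: F⊥B given {C} in G with F→· removed — back-door holds.

F→B: minimal back-door set {C}.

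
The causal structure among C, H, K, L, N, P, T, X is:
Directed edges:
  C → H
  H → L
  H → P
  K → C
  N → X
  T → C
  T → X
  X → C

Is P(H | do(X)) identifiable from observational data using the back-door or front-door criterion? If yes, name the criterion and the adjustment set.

P(H|do(X)): backdoor, adjust for {T}.

desc(X)\{X}={C,H,L,P}; candidates ⊆ {K,N,T}.
size 0: {}; under {} X still reaches {C,H,L,N,P,T} ∋ H.
{T}: X⊥H given {T} in G with X→· removed — back-door holds.
P(H|do(X)) = Σ_{T} P(H|X,T)·P(T).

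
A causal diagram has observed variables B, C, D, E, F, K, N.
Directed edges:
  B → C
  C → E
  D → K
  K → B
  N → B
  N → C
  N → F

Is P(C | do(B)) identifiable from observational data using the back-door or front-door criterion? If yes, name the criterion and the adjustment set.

desc(B)\{B}={C,E}; candidates ⊆ {D,F,K,N}.
size 0: {}; under {} B still reaches {C,D,E,F,K,N} ∋ C.
{N}: B⊥C given {N} in G with B→· removed — back-door holds.
P(C|do(B)) = Σ_{N} P(C|B,N)·P(N).

P(C|do(B)): backdoor, adjust for {N}.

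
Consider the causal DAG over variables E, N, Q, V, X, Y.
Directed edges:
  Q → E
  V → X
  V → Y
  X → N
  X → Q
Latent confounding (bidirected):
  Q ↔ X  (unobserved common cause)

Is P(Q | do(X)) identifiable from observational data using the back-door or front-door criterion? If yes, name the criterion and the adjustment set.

P(Q|do(X)): not identifiable (no BD/FD set).

desc(X)\{X}={E,N,Q}; candidates ⊆ {V,Y}.
X↔Q: latent back-door arc(s) into X.
size 0: {}; under {} X still reaches {E,Q,V,Y} ∋ Q.
size 1: {V}, {Y}; under {V} X still reaches {E,Q} ∋ Q.
size 2: {V,Y}; under {V,Y} X still reaches {E,Q} ∋ Q.
X↔Q cannot be blocked by any observed set — no back-door set.
No mediator lies on a directed X→…→Q path.
Neither criterion identifies P(Q|do(X)) in this graph.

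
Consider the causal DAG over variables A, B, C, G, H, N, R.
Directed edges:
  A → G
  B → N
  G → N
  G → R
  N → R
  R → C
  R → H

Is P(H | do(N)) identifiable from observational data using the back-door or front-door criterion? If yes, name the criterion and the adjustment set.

P(H|do(N)): backdoor, adjust for {G}.

desc(N)\{N}={C,H,R}; candidates ⊆ {A,B,G}.
size 0: {}; under {} N still reaches {A,B,C,G,H,R} ∋ H.
{G}: N⊥H given {G} in G with N→· removed — back-door holds.
P(H|do(N)) = Σ_{G} P(H|N,G)·P(G).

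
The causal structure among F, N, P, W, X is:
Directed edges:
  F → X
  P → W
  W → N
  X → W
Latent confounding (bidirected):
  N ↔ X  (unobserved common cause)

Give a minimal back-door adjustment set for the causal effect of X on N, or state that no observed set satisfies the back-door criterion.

desc(X)\{X}={N,W}; candidates ⊆ {F,P}.
X↔N: latent back-door arc(s) into X.
size 0: {}; under {} X still reaches {F,N} ∋ N.
size 1: {F}, {P}; under {F} X still reaches {N} ∋ N.
size 2: {F,P}; under {F,P} X still reaches {N} ∋ N.
X↔N cannot be blocked by any observed set — no back-door set.

X→N: no observed back-door set.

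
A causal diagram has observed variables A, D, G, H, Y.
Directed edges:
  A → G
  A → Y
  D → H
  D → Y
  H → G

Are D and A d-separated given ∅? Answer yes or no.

Bayes-Ball from D | ∅ reaches {G,H,Y}.
A ∉ reach(D|∅) ⇒ D ⊥ A | ∅.

Yes — D ⊥ A | ∅.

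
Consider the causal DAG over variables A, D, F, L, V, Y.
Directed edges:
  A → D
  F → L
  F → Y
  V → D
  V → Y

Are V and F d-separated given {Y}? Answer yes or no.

Bayes-Ball from V | {Y} reaches {D,F,L}.
F ∈ reach(V|{Y}) ⇒ V ⊥̸ F | {Y}.

No — V and F are d-connected given {Y}.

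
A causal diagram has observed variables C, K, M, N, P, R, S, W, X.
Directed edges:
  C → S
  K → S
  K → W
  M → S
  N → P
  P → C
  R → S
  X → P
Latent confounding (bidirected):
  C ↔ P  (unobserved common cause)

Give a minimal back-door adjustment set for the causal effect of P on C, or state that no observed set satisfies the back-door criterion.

desc(P)\{P}={C,S}; candidates ⊆ {K,M,N,R,W,X}.
P↔C: latent back-door arc(s) into P.
size 0: {}; under {} P still reaches {C,N,S,X} ∋ C.
size 1: {K}, {M}, {N} …(+3); under {K} P still reaches {C,N,S,X} ∋ C.
size 2: {K,M}, {K,N}, {K,R} …(+12); under {K,M} P still reaches {C,N,S,X} ∋ C.
P↔C cannot be blocked by any observed set — no back-door set.

P→C: no observed back-door set.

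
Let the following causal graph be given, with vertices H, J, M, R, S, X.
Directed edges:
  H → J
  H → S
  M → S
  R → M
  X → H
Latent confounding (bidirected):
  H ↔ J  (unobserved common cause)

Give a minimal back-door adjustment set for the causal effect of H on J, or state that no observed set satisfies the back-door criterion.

H→J: no observed back-door set.

desc(H)\{H}={J,S}; candidates ⊆ {M,R,X}.
H↔J: latent back-door arc(s) into H.
size 0: {}; under {} H still reaches {J,X} ∋ J.
size 1: {M}, {R}, {X}; under {M} H still reaches {J,X} ∋ J.
size 2: {M,R}, {M,X}, {R,X}; under {M,R} H still reaches {J,X} ∋ J.
H↔J cannot be blocked by any observed set — no back-door set.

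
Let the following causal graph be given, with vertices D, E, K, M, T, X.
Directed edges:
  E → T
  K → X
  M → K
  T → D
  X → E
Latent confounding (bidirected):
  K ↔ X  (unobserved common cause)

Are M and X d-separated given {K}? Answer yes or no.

Bayes-Ball from M | {K} reaches {D,E,T,X}.
X ∈ reach(M|{K}) ⇒ M ⊥̸ X | {K}.

No — M and X are d-connected given {K}.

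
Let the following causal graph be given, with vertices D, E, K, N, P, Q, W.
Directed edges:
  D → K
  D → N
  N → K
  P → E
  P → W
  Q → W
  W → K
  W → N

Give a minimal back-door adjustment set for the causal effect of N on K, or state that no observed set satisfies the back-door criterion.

N→K: minimal back-door set {D, W}.

desc(N)\{N}={K}; candidates ⊆ {D,E,P,Q,W}.
size 0: {}; under {} N still reaches {D,E,K,P,Q,W} ∋ K.
size 1: {D}, {E}, {P} …(+2); under {D} N still reaches {E,K,P,Q,W} ∋ K.
{D,W}: N⊥K given {D,W} in G with N→· removed — back-door holds.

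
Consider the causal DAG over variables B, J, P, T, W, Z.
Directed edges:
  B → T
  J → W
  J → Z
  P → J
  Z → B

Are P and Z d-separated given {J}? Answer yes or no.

Bayes-Ball from P | {J} reaches ∅.
Z ∉ reach(P|{J}) ⇒ P ⊥ Z | {J}.

Yes — P ⊥ Z | {J}.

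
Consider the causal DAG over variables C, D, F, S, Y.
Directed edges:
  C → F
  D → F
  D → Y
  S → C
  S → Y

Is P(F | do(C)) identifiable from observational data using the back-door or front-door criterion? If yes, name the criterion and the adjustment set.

desc(C)\{C}={F}; candidates ⊆ {D,S,Y}.
∅: C⊥F given ∅ in G with C→· removed — back-door holds.
P(F|do(C)) = P(F|C) — no adjustment needed.

P(F|do(C)): backdoor, adjust for ∅.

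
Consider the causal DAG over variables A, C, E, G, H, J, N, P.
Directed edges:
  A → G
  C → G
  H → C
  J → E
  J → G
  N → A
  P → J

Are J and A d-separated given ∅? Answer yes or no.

Bayes-Ball from J | ∅ reaches {E,G,P}.
A ∉ reach(J|∅) ⇒ J ⊥ A | ∅.

Yes — J ⊥ A | ∅.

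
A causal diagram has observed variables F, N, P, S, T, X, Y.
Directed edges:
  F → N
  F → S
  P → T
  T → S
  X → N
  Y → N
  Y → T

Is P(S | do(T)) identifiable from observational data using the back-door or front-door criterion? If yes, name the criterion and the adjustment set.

P(S|do(T)): backdoor, adjust for ∅.

desc(T)\{T}={S}; candidates ⊆ {F,N,P,X,Y}.
∅: T⊥S given ∅ in G with T→· removed — back-door holds.
P(S|do(T)) = P(S|T) — no adjustment needed.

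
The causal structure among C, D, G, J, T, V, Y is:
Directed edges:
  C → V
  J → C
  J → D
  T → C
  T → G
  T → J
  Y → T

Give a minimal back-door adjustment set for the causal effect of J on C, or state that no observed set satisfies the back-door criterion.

J→C: minimal back-door set {T}.

desc(J)\{J}={C,D,V}; candidates ⊆ {G,T,Y}.
size 0: {}; under {} J still reaches {C,G,T,V,Y} ∋ C.
{T}: J⊥C given {T} in G with J→· removed — back-door holds.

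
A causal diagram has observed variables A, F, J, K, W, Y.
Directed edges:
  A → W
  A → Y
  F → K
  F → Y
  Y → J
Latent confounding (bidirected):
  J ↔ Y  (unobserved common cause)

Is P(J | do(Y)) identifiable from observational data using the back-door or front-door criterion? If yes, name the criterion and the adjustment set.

P(J|do(Y)): not identifiable (no BD/FD set).

desc(Y)\{Y}={J}; candidates ⊆ {A,F,K,W}.
Y↔J: latent back-door arc(s) into Y.
size 0: {}; under {} Y still reaches {A,F,J,K,W} ∋ J.
size 1: {A}, {F}, {K} …(+1); under {A} Y still reaches {F,J,K} ∋ J.
size 2: {A,F}, {A,K}, {A,W} …(+3); under {A,F} Y still reaches {J} ∋ J.
Y↔J cannot be blocked by any observed set — no back-door set.
No mediator lies on a directed Y→…→J path.
Neither criterion identifies P(J|do(Y)) in this graph.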